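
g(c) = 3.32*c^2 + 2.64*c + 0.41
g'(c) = 6.64*c + 2.64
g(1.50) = 11.84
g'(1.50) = 12.60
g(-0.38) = -0.11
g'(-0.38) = 0.12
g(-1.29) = 2.53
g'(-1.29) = -5.93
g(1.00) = 6.37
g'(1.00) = 9.28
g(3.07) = 39.81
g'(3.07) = 23.02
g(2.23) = 22.81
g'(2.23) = 17.45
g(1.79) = 15.77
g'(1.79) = 14.53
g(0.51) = 2.62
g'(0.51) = 6.03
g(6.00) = 135.77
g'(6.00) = 42.48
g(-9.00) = 245.57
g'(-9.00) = -57.12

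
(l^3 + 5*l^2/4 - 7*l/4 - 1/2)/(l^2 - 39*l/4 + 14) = (4*l^3 + 5*l^2 - 7*l - 2)/(4*l^2 - 39*l + 56)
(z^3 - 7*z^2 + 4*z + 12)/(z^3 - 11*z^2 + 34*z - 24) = (z^2 - z - 2)/(z^2 - 5*z + 4)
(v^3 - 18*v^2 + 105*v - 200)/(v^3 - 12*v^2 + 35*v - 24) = (v^2 - 10*v + 25)/(v^2 - 4*v + 3)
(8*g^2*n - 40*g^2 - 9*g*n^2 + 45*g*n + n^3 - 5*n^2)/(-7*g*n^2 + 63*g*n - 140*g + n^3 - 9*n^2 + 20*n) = (-8*g^2 + 9*g*n - n^2)/(7*g*n - 28*g - n^2 + 4*n)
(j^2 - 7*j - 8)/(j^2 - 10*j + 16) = (j + 1)/(j - 2)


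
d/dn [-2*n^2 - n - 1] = -4*n - 1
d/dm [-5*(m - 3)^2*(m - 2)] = 5*(7 - 3*m)*(m - 3)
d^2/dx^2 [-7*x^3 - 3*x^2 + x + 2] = -42*x - 6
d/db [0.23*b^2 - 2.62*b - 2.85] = 0.46*b - 2.62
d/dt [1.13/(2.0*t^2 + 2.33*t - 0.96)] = (-4.52*t - 2.6329)/(2.0*t^2 + 2.33*t - 0.96)^2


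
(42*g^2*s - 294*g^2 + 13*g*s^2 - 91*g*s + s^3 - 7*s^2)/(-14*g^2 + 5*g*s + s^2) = (6*g*s - 42*g + s^2 - 7*s)/(-2*g + s)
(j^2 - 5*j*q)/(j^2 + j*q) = (j - 5*q)/(j + q)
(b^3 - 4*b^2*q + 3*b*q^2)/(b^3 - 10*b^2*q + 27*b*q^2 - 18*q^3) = b/(b - 6*q)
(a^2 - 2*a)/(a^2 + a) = (a - 2)/(a + 1)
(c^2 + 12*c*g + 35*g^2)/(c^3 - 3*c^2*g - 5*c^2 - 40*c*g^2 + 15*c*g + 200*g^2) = (c + 7*g)/(c^2 - 8*c*g - 5*c + 40*g)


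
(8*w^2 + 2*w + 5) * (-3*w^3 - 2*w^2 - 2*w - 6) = -24*w^5 - 22*w^4 - 35*w^3 - 62*w^2 - 22*w - 30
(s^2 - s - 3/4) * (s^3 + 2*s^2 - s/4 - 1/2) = s^5 + s^4 - 3*s^3 - 7*s^2/4 + 11*s/16 + 3/8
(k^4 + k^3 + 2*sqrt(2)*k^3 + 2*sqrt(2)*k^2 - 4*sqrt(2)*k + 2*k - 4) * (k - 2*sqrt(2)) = k^5 + k^4 - 8*k^3 - 6*k^2 - 4*sqrt(2)*k^2 - 4*sqrt(2)*k + 12*k + 8*sqrt(2)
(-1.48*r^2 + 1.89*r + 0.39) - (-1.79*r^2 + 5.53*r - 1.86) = 0.31*r^2 - 3.64*r + 2.25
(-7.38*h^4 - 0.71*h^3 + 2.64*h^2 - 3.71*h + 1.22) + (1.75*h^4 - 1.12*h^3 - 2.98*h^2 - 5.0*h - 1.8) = -5.63*h^4 - 1.83*h^3 - 0.34*h^2 - 8.71*h - 0.58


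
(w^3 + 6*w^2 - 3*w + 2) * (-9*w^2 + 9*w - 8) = -9*w^5 - 45*w^4 + 73*w^3 - 93*w^2 + 42*w - 16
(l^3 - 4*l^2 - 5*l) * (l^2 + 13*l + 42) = l^5 + 9*l^4 - 15*l^3 - 233*l^2 - 210*l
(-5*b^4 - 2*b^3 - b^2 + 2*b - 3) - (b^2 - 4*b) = -5*b^4 - 2*b^3 - 2*b^2 + 6*b - 3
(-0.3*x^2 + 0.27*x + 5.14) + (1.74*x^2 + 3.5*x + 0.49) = 1.44*x^2 + 3.77*x + 5.63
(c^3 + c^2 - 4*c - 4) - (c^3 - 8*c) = c^2 + 4*c - 4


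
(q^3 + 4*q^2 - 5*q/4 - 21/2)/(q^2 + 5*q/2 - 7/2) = (q^2 + q/2 - 3)/(q - 1)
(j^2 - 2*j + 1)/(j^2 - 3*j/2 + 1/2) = 2*(j - 1)/(2*j - 1)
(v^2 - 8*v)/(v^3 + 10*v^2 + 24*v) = (v - 8)/(v^2 + 10*v + 24)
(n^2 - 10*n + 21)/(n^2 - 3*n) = (n - 7)/n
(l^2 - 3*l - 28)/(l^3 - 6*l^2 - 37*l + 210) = (l + 4)/(l^2 + l - 30)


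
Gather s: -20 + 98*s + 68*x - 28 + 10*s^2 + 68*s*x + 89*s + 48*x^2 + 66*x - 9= 10*s^2 + s*(68*x + 187) + 48*x^2 + 134*x - 57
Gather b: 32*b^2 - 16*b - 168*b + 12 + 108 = 32*b^2 - 184*b + 120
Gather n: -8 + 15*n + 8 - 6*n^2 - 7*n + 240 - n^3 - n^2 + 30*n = -n^3 - 7*n^2 + 38*n + 240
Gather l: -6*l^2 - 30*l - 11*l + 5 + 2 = -6*l^2 - 41*l + 7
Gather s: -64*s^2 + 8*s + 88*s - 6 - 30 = -64*s^2 + 96*s - 36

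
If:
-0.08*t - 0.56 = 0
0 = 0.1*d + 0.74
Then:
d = -7.40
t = -7.00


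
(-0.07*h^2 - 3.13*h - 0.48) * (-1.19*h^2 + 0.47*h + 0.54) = 0.0833*h^4 + 3.6918*h^3 - 0.9377*h^2 - 1.9158*h - 0.2592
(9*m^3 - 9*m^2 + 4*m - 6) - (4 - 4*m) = 9*m^3 - 9*m^2 + 8*m - 10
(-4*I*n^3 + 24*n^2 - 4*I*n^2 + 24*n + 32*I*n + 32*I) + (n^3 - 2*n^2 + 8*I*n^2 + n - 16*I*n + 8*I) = n^3 - 4*I*n^3 + 22*n^2 + 4*I*n^2 + 25*n + 16*I*n + 40*I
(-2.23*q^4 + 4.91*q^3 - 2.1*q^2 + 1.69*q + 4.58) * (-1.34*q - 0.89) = 2.9882*q^5 - 4.5947*q^4 - 1.5559*q^3 - 0.3956*q^2 - 7.6413*q - 4.0762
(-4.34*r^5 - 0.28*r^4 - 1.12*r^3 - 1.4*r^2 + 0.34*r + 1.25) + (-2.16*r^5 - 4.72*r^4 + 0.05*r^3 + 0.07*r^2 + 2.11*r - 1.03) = -6.5*r^5 - 5.0*r^4 - 1.07*r^3 - 1.33*r^2 + 2.45*r + 0.22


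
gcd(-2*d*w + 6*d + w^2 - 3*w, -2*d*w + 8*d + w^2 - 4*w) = -2*d + w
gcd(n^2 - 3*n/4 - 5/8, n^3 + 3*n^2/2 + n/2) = n + 1/2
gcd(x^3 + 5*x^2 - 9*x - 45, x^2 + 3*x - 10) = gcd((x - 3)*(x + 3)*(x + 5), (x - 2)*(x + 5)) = x + 5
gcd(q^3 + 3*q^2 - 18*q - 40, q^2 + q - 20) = q^2 + q - 20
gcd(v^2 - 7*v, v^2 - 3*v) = v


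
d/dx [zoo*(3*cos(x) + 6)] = zoo*sin(x)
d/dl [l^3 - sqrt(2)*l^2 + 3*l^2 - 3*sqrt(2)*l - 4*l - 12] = 3*l^2 - 2*sqrt(2)*l + 6*l - 3*sqrt(2) - 4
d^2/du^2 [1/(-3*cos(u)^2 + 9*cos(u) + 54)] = (-4*sin(u)^4 + 83*sin(u)^2 + 171*cos(u)/4 + 9*cos(3*u)/4 - 25)/(3*(sin(u)^2 + 3*cos(u) + 17)^3)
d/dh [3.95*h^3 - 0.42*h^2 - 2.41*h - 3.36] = 11.85*h^2 - 0.84*h - 2.41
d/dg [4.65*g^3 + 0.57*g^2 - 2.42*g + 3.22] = 13.95*g^2 + 1.14*g - 2.42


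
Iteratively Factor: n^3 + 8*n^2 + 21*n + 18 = (n + 3)*(n^2 + 5*n + 6) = (n + 3)^2*(n + 2)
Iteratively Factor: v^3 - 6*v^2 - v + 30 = (v + 2)*(v^2 - 8*v + 15) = (v - 3)*(v + 2)*(v - 5)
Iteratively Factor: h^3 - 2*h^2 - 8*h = (h + 2)*(h^2 - 4*h) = h*(h + 2)*(h - 4)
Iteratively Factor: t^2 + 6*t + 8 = (t + 2)*(t + 4)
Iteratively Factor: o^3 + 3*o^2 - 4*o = (o)*(o^2 + 3*o - 4) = o*(o - 1)*(o + 4)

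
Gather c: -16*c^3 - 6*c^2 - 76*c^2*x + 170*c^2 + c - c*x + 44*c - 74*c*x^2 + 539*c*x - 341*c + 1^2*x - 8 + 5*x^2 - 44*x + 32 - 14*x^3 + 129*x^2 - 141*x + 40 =-16*c^3 + c^2*(164 - 76*x) + c*(-74*x^2 + 538*x - 296) - 14*x^3 + 134*x^2 - 184*x + 64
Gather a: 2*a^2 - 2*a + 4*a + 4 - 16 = 2*a^2 + 2*a - 12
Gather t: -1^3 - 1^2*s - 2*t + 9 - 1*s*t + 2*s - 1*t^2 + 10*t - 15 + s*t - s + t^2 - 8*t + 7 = 0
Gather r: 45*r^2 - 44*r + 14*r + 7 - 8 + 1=45*r^2 - 30*r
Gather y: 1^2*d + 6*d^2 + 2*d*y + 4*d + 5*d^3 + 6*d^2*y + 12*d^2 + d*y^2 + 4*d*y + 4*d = 5*d^3 + 18*d^2 + d*y^2 + 9*d + y*(6*d^2 + 6*d)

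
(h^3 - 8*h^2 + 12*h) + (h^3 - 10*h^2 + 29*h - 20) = 2*h^3 - 18*h^2 + 41*h - 20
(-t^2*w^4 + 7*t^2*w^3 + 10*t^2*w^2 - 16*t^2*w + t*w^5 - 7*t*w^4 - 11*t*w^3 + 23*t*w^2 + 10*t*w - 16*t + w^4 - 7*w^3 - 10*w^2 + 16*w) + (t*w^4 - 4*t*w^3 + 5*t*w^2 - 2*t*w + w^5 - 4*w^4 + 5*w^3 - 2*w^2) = -t^2*w^4 + 7*t^2*w^3 + 10*t^2*w^2 - 16*t^2*w + t*w^5 - 6*t*w^4 - 15*t*w^3 + 28*t*w^2 + 8*t*w - 16*t + w^5 - 3*w^4 - 2*w^3 - 12*w^2 + 16*w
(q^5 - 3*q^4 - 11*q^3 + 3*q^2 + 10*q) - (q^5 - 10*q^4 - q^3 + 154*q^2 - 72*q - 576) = 7*q^4 - 10*q^3 - 151*q^2 + 82*q + 576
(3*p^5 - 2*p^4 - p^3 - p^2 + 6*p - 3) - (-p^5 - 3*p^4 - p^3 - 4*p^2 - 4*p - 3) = 4*p^5 + p^4 + 3*p^2 + 10*p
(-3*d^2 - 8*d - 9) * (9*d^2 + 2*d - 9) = -27*d^4 - 78*d^3 - 70*d^2 + 54*d + 81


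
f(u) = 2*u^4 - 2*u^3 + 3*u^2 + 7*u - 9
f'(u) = 8*u^3 - 6*u^2 + 6*u + 7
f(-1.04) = -8.45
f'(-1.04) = -14.73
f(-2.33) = 75.22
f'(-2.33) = -140.75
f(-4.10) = 715.72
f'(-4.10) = -669.83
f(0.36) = -6.15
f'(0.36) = 8.76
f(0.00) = -9.00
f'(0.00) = 7.00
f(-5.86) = 2813.88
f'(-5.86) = -1844.04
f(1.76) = 20.90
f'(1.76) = 42.59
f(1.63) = 15.84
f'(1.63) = 35.48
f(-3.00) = 213.00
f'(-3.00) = -281.00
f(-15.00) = 108561.00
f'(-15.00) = -28433.00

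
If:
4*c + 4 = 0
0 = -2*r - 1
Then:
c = -1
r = -1/2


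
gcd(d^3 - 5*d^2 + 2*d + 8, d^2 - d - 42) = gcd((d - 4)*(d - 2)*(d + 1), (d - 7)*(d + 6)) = 1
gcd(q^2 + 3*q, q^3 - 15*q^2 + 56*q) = q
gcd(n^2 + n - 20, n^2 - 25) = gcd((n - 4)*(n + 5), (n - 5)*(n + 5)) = n + 5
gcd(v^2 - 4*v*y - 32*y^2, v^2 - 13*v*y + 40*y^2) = -v + 8*y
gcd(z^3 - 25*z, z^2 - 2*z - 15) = z - 5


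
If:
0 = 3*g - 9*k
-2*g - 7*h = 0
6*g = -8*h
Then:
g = 0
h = 0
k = 0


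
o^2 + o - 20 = (o - 4)*(o + 5)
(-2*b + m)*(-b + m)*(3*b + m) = 6*b^3 - 7*b^2*m + m^3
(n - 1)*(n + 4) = n^2 + 3*n - 4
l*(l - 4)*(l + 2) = l^3 - 2*l^2 - 8*l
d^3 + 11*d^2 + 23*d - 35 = (d - 1)*(d + 5)*(d + 7)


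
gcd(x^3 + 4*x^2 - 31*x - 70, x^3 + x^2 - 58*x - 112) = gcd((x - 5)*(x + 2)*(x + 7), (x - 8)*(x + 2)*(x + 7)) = x^2 + 9*x + 14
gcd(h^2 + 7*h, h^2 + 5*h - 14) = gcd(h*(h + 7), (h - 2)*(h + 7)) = h + 7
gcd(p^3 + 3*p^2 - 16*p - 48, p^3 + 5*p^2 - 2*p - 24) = p^2 + 7*p + 12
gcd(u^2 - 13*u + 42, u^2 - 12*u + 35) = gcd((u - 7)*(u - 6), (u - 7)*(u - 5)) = u - 7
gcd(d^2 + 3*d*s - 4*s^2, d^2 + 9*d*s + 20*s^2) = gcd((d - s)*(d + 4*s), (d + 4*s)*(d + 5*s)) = d + 4*s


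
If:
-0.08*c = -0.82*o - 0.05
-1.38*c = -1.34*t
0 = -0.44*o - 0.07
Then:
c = -1.01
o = -0.16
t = -1.04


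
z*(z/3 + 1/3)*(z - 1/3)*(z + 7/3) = z^4/3 + z^3 + 11*z^2/27 - 7*z/27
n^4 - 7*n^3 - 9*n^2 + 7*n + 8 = (n - 8)*(n - 1)*(n + 1)^2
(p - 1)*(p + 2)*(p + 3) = p^3 + 4*p^2 + p - 6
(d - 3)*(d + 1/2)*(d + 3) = d^3 + d^2/2 - 9*d - 9/2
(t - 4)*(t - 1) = t^2 - 5*t + 4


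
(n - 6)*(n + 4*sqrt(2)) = n^2 - 6*n + 4*sqrt(2)*n - 24*sqrt(2)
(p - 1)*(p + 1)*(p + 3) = p^3 + 3*p^2 - p - 3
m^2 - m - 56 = (m - 8)*(m + 7)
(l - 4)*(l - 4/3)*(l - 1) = l^3 - 19*l^2/3 + 32*l/3 - 16/3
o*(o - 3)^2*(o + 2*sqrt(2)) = o^4 - 6*o^3 + 2*sqrt(2)*o^3 - 12*sqrt(2)*o^2 + 9*o^2 + 18*sqrt(2)*o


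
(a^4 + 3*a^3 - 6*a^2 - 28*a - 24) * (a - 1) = a^5 + 2*a^4 - 9*a^3 - 22*a^2 + 4*a + 24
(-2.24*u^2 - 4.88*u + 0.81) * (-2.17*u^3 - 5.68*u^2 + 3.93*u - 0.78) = 4.8608*u^5 + 23.3128*u^4 + 17.1575*u^3 - 22.032*u^2 + 6.9897*u - 0.6318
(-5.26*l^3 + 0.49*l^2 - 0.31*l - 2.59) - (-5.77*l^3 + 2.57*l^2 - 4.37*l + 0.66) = 0.51*l^3 - 2.08*l^2 + 4.06*l - 3.25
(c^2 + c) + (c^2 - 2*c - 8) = 2*c^2 - c - 8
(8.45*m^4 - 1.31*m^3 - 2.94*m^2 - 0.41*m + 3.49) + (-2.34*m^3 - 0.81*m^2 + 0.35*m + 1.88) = 8.45*m^4 - 3.65*m^3 - 3.75*m^2 - 0.06*m + 5.37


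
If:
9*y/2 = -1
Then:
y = -2/9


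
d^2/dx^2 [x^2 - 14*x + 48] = 2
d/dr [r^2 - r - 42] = 2*r - 1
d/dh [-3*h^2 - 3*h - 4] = -6*h - 3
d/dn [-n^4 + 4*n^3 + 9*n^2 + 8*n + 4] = -4*n^3 + 12*n^2 + 18*n + 8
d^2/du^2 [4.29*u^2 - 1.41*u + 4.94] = 8.58000000000000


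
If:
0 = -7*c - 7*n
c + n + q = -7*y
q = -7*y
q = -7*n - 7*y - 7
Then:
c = 1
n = -1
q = -7*y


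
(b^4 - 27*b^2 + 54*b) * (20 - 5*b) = -5*b^5 + 20*b^4 + 135*b^3 - 810*b^2 + 1080*b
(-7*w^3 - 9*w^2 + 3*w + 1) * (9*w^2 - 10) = -63*w^5 - 81*w^4 + 97*w^3 + 99*w^2 - 30*w - 10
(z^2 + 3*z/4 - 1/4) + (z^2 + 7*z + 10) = 2*z^2 + 31*z/4 + 39/4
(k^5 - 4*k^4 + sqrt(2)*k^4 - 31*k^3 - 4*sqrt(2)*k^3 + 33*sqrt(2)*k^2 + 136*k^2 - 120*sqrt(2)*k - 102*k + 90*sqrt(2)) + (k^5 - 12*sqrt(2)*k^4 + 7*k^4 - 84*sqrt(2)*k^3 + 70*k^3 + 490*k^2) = 2*k^5 - 11*sqrt(2)*k^4 + 3*k^4 - 88*sqrt(2)*k^3 + 39*k^3 + 33*sqrt(2)*k^2 + 626*k^2 - 120*sqrt(2)*k - 102*k + 90*sqrt(2)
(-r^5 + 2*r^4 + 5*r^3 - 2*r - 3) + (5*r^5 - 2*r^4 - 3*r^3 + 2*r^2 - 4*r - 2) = 4*r^5 + 2*r^3 + 2*r^2 - 6*r - 5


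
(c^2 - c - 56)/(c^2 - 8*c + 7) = (c^2 - c - 56)/(c^2 - 8*c + 7)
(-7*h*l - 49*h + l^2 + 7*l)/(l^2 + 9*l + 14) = (-7*h + l)/(l + 2)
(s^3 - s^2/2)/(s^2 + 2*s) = s*(2*s - 1)/(2*(s + 2))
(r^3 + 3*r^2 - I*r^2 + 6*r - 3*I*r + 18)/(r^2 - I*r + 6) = r + 3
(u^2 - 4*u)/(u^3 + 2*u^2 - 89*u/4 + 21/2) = 4*u*(u - 4)/(4*u^3 + 8*u^2 - 89*u + 42)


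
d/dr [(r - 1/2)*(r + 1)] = 2*r + 1/2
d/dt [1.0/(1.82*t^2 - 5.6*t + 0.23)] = (5.6 - 3.64*t)/(1.82*t^2 - 5.6*t + 0.23)^2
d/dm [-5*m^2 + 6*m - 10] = 6 - 10*m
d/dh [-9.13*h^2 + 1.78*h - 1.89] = 1.78 - 18.26*h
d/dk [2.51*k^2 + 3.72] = 5.02*k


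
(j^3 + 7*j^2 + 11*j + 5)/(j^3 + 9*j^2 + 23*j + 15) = (j + 1)/(j + 3)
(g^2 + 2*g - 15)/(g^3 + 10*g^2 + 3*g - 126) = (g + 5)/(g^2 + 13*g + 42)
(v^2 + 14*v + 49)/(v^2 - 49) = (v + 7)/(v - 7)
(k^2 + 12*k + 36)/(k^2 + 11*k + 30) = (k + 6)/(k + 5)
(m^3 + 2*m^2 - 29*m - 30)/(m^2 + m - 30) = m + 1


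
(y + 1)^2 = y^2 + 2*y + 1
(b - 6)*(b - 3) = b^2 - 9*b + 18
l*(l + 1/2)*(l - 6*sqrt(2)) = l^3 - 6*sqrt(2)*l^2 + l^2/2 - 3*sqrt(2)*l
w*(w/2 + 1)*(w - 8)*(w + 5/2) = w^4/2 - 7*w^3/4 - 31*w^2/2 - 20*w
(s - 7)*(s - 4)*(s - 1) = s^3 - 12*s^2 + 39*s - 28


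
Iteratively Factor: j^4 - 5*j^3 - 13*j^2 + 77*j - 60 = (j - 5)*(j^3 - 13*j + 12) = (j - 5)*(j - 3)*(j^2 + 3*j - 4) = (j - 5)*(j - 3)*(j - 1)*(j + 4)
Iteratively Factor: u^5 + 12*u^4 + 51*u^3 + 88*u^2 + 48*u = (u + 3)*(u^4 + 9*u^3 + 24*u^2 + 16*u) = (u + 1)*(u + 3)*(u^3 + 8*u^2 + 16*u) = (u + 1)*(u + 3)*(u + 4)*(u^2 + 4*u) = (u + 1)*(u + 3)*(u + 4)^2*(u)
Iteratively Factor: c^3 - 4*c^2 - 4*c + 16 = (c + 2)*(c^2 - 6*c + 8) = (c - 2)*(c + 2)*(c - 4)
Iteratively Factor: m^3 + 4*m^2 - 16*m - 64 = (m - 4)*(m^2 + 8*m + 16) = (m - 4)*(m + 4)*(m + 4)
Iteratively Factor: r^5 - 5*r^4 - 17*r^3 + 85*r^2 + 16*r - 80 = (r + 4)*(r^4 - 9*r^3 + 19*r^2 + 9*r - 20) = (r + 1)*(r + 4)*(r^3 - 10*r^2 + 29*r - 20) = (r - 1)*(r + 1)*(r + 4)*(r^2 - 9*r + 20) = (r - 5)*(r - 1)*(r + 1)*(r + 4)*(r - 4)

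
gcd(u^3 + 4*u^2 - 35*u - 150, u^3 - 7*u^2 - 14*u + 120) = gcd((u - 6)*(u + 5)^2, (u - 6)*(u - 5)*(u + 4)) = u - 6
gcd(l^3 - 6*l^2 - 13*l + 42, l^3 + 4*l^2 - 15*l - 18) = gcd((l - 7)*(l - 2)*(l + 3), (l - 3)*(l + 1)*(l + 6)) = 1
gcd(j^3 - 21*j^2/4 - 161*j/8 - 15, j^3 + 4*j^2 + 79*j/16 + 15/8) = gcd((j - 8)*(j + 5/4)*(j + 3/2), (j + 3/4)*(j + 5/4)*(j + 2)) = j + 5/4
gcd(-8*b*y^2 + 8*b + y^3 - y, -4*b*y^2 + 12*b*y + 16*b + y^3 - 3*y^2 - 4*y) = y + 1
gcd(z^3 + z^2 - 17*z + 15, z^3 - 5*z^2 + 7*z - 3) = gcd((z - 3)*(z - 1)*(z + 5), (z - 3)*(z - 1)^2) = z^2 - 4*z + 3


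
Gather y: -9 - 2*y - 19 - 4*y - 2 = -6*y - 30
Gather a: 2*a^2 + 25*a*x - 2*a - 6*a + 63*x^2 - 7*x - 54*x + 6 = 2*a^2 + a*(25*x - 8) + 63*x^2 - 61*x + 6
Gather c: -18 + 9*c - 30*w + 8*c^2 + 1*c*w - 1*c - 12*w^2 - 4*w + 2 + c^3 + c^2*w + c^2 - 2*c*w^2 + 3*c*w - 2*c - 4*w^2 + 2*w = c^3 + c^2*(w + 9) + c*(-2*w^2 + 4*w + 6) - 16*w^2 - 32*w - 16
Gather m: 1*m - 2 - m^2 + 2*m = -m^2 + 3*m - 2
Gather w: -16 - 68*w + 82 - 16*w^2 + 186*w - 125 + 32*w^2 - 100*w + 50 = 16*w^2 + 18*w - 9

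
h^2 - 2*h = h*(h - 2)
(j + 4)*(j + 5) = j^2 + 9*j + 20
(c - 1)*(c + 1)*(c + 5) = c^3 + 5*c^2 - c - 5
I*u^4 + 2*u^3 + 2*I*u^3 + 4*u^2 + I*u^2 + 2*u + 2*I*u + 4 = (u + 2)*(u - 2*I)*(u + I)*(I*u + 1)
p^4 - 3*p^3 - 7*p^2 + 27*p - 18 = (p - 3)*(p - 2)*(p - 1)*(p + 3)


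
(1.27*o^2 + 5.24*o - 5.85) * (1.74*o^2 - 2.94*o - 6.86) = 2.2098*o^4 + 5.3838*o^3 - 34.2968*o^2 - 18.7474*o + 40.131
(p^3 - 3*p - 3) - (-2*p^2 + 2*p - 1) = p^3 + 2*p^2 - 5*p - 2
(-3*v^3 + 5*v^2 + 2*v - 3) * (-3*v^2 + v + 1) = 9*v^5 - 18*v^4 - 4*v^3 + 16*v^2 - v - 3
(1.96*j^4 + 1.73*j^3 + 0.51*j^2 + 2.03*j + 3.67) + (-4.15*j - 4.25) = 1.96*j^4 + 1.73*j^3 + 0.51*j^2 - 2.12*j - 0.58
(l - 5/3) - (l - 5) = 10/3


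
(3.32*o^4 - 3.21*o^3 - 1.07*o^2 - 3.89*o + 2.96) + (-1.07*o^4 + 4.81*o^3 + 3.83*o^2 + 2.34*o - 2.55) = 2.25*o^4 + 1.6*o^3 + 2.76*o^2 - 1.55*o + 0.41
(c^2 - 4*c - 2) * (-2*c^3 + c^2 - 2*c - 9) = -2*c^5 + 9*c^4 - 2*c^3 - 3*c^2 + 40*c + 18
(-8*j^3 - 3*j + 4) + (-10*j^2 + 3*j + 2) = -8*j^3 - 10*j^2 + 6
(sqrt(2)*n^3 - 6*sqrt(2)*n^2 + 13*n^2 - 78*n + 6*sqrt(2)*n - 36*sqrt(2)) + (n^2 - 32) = sqrt(2)*n^3 - 6*sqrt(2)*n^2 + 14*n^2 - 78*n + 6*sqrt(2)*n - 36*sqrt(2) - 32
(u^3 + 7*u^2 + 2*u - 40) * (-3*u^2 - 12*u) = -3*u^5 - 33*u^4 - 90*u^3 + 96*u^2 + 480*u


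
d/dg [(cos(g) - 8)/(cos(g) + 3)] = -11*sin(g)/(cos(g) + 3)^2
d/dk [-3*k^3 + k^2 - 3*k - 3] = -9*k^2 + 2*k - 3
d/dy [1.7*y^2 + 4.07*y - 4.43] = 3.4*y + 4.07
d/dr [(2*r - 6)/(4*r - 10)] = (2*r - 5)^(-2)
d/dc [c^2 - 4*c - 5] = 2*c - 4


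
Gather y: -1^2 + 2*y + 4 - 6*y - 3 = -4*y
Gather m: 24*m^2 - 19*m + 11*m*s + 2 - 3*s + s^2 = 24*m^2 + m*(11*s - 19) + s^2 - 3*s + 2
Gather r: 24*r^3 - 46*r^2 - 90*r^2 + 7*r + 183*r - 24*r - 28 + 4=24*r^3 - 136*r^2 + 166*r - 24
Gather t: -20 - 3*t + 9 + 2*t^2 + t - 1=2*t^2 - 2*t - 12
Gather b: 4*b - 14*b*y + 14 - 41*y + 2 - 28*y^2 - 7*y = b*(4 - 14*y) - 28*y^2 - 48*y + 16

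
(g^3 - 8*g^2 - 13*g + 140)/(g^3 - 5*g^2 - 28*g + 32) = (g^2 - 12*g + 35)/(g^2 - 9*g + 8)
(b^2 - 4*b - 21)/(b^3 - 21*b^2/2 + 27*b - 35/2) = 2*(b + 3)/(2*b^2 - 7*b + 5)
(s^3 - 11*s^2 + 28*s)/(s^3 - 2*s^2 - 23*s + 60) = s*(s - 7)/(s^2 + 2*s - 15)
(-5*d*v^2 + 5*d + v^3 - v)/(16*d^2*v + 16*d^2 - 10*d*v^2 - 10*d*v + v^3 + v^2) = (-5*d*v + 5*d + v^2 - v)/(16*d^2 - 10*d*v + v^2)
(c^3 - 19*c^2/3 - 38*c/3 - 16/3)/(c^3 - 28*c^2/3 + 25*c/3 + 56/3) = (3*c + 2)/(3*c - 7)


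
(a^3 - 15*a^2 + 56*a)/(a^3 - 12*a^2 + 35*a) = (a - 8)/(a - 5)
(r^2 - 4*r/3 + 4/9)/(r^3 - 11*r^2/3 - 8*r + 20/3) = (r - 2/3)/(r^2 - 3*r - 10)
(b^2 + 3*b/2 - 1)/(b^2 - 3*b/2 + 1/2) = (b + 2)/(b - 1)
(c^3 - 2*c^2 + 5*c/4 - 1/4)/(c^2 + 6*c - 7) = (c^2 - c + 1/4)/(c + 7)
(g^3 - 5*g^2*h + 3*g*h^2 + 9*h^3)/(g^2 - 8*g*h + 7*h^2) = (g^3 - 5*g^2*h + 3*g*h^2 + 9*h^3)/(g^2 - 8*g*h + 7*h^2)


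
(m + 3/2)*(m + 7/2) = m^2 + 5*m + 21/4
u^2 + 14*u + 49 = (u + 7)^2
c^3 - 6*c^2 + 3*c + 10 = (c - 5)*(c - 2)*(c + 1)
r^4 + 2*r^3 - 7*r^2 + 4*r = r*(r - 1)^2*(r + 4)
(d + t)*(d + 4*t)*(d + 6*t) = d^3 + 11*d^2*t + 34*d*t^2 + 24*t^3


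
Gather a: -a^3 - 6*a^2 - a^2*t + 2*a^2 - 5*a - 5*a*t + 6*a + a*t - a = -a^3 + a^2*(-t - 4) - 4*a*t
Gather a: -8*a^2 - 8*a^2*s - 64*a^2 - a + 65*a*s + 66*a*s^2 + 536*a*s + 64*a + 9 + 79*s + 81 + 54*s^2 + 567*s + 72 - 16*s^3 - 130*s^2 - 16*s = a^2*(-8*s - 72) + a*(66*s^2 + 601*s + 63) - 16*s^3 - 76*s^2 + 630*s + 162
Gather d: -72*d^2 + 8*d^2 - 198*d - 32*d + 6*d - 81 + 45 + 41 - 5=-64*d^2 - 224*d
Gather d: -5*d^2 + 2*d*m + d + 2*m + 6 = -5*d^2 + d*(2*m + 1) + 2*m + 6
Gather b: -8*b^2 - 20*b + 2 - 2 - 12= -8*b^2 - 20*b - 12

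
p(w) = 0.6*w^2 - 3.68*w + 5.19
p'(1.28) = -2.14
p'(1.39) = -2.01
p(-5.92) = 48.00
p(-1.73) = 13.35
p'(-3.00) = -7.28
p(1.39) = 1.23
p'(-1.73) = -5.76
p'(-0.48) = -4.26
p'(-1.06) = -4.95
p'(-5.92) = -10.78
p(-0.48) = 7.09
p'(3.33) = 0.32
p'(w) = 1.2*w - 3.68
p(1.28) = 1.46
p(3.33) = -0.41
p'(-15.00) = -21.68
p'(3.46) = 0.47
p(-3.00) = 21.63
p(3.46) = -0.36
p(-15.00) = 195.39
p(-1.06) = 9.76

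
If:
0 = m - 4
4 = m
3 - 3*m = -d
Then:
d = 9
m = 4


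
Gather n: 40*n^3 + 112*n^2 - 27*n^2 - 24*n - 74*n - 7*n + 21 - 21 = 40*n^3 + 85*n^2 - 105*n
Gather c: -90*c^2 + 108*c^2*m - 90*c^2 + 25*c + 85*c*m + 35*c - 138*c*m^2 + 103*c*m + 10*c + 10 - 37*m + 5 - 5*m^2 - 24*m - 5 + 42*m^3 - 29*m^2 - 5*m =c^2*(108*m - 180) + c*(-138*m^2 + 188*m + 70) + 42*m^3 - 34*m^2 - 66*m + 10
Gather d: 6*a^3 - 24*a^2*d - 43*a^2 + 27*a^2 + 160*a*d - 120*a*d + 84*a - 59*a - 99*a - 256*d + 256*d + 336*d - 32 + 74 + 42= 6*a^3 - 16*a^2 - 74*a + d*(-24*a^2 + 40*a + 336) + 84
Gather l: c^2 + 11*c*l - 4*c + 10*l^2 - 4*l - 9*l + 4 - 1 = c^2 - 4*c + 10*l^2 + l*(11*c - 13) + 3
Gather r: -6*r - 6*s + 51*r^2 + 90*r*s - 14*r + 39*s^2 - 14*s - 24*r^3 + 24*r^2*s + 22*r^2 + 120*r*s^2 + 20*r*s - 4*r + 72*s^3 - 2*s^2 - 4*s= -24*r^3 + r^2*(24*s + 73) + r*(120*s^2 + 110*s - 24) + 72*s^3 + 37*s^2 - 24*s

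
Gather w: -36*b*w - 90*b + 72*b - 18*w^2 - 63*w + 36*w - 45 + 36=-18*b - 18*w^2 + w*(-36*b - 27) - 9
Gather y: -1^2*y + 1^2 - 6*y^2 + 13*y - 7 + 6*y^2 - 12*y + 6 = 0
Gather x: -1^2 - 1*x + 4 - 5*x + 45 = 48 - 6*x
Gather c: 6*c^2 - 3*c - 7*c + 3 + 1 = 6*c^2 - 10*c + 4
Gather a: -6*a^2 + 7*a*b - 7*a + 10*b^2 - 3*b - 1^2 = -6*a^2 + a*(7*b - 7) + 10*b^2 - 3*b - 1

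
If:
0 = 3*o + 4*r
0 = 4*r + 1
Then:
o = 1/3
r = -1/4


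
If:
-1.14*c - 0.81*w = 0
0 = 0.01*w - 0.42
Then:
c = -29.84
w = 42.00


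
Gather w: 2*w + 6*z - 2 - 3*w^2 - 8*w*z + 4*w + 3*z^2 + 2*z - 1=-3*w^2 + w*(6 - 8*z) + 3*z^2 + 8*z - 3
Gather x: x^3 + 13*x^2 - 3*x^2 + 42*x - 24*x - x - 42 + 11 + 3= x^3 + 10*x^2 + 17*x - 28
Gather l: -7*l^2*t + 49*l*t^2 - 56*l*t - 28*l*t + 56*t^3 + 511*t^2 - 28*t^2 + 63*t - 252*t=-7*l^2*t + l*(49*t^2 - 84*t) + 56*t^3 + 483*t^2 - 189*t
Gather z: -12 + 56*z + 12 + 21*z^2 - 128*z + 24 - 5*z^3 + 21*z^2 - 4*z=-5*z^3 + 42*z^2 - 76*z + 24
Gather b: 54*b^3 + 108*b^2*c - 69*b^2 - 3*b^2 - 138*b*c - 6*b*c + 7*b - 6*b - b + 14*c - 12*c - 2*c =54*b^3 + b^2*(108*c - 72) - 144*b*c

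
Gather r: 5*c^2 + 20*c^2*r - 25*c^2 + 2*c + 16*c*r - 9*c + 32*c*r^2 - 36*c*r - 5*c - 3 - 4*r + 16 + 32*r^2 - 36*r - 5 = -20*c^2 - 12*c + r^2*(32*c + 32) + r*(20*c^2 - 20*c - 40) + 8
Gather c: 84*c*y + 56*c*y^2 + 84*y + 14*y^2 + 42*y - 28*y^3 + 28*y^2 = c*(56*y^2 + 84*y) - 28*y^3 + 42*y^2 + 126*y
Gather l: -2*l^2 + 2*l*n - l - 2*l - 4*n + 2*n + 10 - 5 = -2*l^2 + l*(2*n - 3) - 2*n + 5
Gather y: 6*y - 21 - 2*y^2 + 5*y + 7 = -2*y^2 + 11*y - 14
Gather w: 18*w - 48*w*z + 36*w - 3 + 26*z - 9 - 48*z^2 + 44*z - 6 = w*(54 - 48*z) - 48*z^2 + 70*z - 18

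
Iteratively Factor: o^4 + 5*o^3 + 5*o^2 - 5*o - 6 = (o + 2)*(o^3 + 3*o^2 - o - 3) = (o + 1)*(o + 2)*(o^2 + 2*o - 3) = (o + 1)*(o + 2)*(o + 3)*(o - 1)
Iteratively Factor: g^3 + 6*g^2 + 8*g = (g + 4)*(g^2 + 2*g) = (g + 2)*(g + 4)*(g)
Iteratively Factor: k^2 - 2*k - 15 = (k + 3)*(k - 5)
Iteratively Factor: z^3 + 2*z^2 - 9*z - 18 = (z - 3)*(z^2 + 5*z + 6) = (z - 3)*(z + 2)*(z + 3)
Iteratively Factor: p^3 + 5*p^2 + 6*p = (p)*(p^2 + 5*p + 6) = p*(p + 3)*(p + 2)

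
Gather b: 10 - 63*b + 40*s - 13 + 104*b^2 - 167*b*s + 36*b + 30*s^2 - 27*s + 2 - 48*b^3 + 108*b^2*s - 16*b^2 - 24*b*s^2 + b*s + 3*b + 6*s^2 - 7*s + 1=-48*b^3 + b^2*(108*s + 88) + b*(-24*s^2 - 166*s - 24) + 36*s^2 + 6*s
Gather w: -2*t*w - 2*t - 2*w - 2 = -2*t + w*(-2*t - 2) - 2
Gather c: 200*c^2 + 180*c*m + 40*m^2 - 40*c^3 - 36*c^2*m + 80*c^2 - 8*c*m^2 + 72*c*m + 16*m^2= -40*c^3 + c^2*(280 - 36*m) + c*(-8*m^2 + 252*m) + 56*m^2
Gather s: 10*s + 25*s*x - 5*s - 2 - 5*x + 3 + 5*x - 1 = s*(25*x + 5)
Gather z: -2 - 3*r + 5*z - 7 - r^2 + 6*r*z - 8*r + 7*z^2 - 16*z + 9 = -r^2 - 11*r + 7*z^2 + z*(6*r - 11)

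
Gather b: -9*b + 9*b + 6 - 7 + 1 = 0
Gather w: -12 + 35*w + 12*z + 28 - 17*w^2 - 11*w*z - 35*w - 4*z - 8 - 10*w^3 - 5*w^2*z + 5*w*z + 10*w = -10*w^3 + w^2*(-5*z - 17) + w*(10 - 6*z) + 8*z + 8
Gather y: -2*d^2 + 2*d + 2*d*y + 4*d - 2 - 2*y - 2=-2*d^2 + 6*d + y*(2*d - 2) - 4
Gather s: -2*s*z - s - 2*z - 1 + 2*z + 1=s*(-2*z - 1)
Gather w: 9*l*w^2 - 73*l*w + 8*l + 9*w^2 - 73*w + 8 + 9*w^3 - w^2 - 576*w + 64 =8*l + 9*w^3 + w^2*(9*l + 8) + w*(-73*l - 649) + 72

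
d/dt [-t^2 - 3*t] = -2*t - 3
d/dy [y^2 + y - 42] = 2*y + 1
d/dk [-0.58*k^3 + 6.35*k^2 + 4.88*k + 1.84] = -1.74*k^2 + 12.7*k + 4.88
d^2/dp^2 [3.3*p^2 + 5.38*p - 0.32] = 6.60000000000000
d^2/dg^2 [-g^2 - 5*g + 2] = -2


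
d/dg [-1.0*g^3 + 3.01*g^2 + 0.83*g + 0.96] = -3.0*g^2 + 6.02*g + 0.83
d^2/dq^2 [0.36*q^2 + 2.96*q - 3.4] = 0.720000000000000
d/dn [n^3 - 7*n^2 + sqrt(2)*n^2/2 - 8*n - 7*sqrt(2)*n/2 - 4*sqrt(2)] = 3*n^2 - 14*n + sqrt(2)*n - 8 - 7*sqrt(2)/2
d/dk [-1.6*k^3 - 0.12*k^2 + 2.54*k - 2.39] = -4.8*k^2 - 0.24*k + 2.54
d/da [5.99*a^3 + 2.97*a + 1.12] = 17.97*a^2 + 2.97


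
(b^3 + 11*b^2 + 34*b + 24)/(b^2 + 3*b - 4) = (b^2 + 7*b + 6)/(b - 1)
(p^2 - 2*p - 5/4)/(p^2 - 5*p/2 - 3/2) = (p - 5/2)/(p - 3)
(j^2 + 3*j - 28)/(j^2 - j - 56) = (j - 4)/(j - 8)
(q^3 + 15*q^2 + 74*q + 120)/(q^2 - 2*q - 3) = (q^3 + 15*q^2 + 74*q + 120)/(q^2 - 2*q - 3)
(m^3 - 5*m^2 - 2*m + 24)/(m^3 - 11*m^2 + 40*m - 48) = (m + 2)/(m - 4)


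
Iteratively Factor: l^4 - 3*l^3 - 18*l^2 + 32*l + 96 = (l + 3)*(l^3 - 6*l^2 + 32) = (l - 4)*(l + 3)*(l^2 - 2*l - 8) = (l - 4)*(l + 2)*(l + 3)*(l - 4)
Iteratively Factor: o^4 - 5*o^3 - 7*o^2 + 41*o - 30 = (o - 5)*(o^3 - 7*o + 6) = (o - 5)*(o - 1)*(o^2 + o - 6) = (o - 5)*(o - 1)*(o + 3)*(o - 2)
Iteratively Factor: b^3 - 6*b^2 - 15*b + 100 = (b + 4)*(b^2 - 10*b + 25) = (b - 5)*(b + 4)*(b - 5)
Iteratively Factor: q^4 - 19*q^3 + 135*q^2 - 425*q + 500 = (q - 4)*(q^3 - 15*q^2 + 75*q - 125) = (q - 5)*(q - 4)*(q^2 - 10*q + 25) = (q - 5)^2*(q - 4)*(q - 5)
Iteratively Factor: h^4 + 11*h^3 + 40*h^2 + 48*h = (h + 3)*(h^3 + 8*h^2 + 16*h) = (h + 3)*(h + 4)*(h^2 + 4*h) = (h + 3)*(h + 4)^2*(h)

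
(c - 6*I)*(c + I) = c^2 - 5*I*c + 6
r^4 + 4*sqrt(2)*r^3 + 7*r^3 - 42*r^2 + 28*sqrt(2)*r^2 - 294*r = r*(r + 7)*(r - 3*sqrt(2))*(r + 7*sqrt(2))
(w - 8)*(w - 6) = w^2 - 14*w + 48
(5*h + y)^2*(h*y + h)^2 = 25*h^4*y^2 + 50*h^4*y + 25*h^4 + 10*h^3*y^3 + 20*h^3*y^2 + 10*h^3*y + h^2*y^4 + 2*h^2*y^3 + h^2*y^2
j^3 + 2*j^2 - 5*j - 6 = (j - 2)*(j + 1)*(j + 3)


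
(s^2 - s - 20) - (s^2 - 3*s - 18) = 2*s - 2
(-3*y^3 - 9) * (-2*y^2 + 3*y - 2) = 6*y^5 - 9*y^4 + 6*y^3 + 18*y^2 - 27*y + 18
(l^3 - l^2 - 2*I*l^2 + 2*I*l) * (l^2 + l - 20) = l^5 - 2*I*l^4 - 21*l^3 + 20*l^2 + 42*I*l^2 - 40*I*l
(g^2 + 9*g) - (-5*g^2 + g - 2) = 6*g^2 + 8*g + 2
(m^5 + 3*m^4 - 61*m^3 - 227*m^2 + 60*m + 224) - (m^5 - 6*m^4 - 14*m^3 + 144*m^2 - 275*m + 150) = 9*m^4 - 47*m^3 - 371*m^2 + 335*m + 74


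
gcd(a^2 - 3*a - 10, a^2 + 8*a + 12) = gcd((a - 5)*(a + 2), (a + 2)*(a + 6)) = a + 2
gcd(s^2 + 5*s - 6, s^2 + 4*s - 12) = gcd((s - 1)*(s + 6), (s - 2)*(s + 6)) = s + 6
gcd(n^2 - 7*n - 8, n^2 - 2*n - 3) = n + 1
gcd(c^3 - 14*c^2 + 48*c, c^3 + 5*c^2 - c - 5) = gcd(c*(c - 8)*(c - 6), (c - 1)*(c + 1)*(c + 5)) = 1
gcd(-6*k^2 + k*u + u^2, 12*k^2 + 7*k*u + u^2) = 3*k + u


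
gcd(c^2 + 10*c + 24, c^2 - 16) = c + 4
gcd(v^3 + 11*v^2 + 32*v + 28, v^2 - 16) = 1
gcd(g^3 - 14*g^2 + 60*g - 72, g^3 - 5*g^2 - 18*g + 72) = g - 6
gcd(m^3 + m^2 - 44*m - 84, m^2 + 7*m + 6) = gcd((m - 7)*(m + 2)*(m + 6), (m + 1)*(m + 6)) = m + 6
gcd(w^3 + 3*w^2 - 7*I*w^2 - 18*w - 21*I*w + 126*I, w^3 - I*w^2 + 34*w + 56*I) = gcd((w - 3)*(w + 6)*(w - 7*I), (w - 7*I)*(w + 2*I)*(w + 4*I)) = w - 7*I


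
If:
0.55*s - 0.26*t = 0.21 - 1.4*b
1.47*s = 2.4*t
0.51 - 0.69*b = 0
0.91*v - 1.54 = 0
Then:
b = 0.74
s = -2.11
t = -1.29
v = 1.69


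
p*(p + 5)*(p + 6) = p^3 + 11*p^2 + 30*p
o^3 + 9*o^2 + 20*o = o*(o + 4)*(o + 5)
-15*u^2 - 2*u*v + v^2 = (-5*u + v)*(3*u + v)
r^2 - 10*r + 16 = (r - 8)*(r - 2)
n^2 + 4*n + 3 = (n + 1)*(n + 3)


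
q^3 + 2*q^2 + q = q*(q + 1)^2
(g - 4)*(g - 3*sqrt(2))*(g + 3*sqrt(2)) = g^3 - 4*g^2 - 18*g + 72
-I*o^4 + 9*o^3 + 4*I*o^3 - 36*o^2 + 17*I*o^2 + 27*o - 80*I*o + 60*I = (o - 3)*(o + 4*I)*(o + 5*I)*(-I*o + I)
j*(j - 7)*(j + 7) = j^3 - 49*j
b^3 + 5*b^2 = b^2*(b + 5)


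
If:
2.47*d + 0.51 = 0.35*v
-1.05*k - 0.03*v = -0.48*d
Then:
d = 0.1417004048583*v - 0.206477732793522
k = 0.0362058993637941*v - 0.0943898207056102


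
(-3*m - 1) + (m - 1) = -2*m - 2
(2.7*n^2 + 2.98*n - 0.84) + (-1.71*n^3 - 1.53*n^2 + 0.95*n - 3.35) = -1.71*n^3 + 1.17*n^2 + 3.93*n - 4.19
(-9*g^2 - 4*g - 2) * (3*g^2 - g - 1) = -27*g^4 - 3*g^3 + 7*g^2 + 6*g + 2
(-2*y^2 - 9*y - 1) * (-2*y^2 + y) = 4*y^4 + 16*y^3 - 7*y^2 - y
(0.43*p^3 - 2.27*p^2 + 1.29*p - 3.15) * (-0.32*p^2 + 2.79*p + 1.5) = -0.1376*p^5 + 1.9261*p^4 - 6.1011*p^3 + 1.2021*p^2 - 6.8535*p - 4.725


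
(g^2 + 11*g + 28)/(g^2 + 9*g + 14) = (g + 4)/(g + 2)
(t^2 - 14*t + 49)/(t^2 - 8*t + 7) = (t - 7)/(t - 1)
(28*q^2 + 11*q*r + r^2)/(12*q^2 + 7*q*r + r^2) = (7*q + r)/(3*q + r)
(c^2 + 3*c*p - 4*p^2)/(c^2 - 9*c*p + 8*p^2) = (-c - 4*p)/(-c + 8*p)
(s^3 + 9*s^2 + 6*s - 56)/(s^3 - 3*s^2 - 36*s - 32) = (s^2 + 5*s - 14)/(s^2 - 7*s - 8)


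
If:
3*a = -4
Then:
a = -4/3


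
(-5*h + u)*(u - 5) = -5*h*u + 25*h + u^2 - 5*u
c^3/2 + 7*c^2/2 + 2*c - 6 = (c/2 + 1)*(c - 1)*(c + 6)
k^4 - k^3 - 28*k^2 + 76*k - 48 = (k - 4)*(k - 2)*(k - 1)*(k + 6)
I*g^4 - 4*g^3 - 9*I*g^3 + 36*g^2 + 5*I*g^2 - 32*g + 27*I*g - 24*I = (g - 8)*(g + I)*(g + 3*I)*(I*g - I)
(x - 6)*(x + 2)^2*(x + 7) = x^4 + 5*x^3 - 34*x^2 - 164*x - 168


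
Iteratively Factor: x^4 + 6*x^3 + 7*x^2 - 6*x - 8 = (x + 2)*(x^3 + 4*x^2 - x - 4) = (x + 1)*(x + 2)*(x^2 + 3*x - 4) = (x + 1)*(x + 2)*(x + 4)*(x - 1)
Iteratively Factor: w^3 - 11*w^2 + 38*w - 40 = (w - 2)*(w^2 - 9*w + 20) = (w - 5)*(w - 2)*(w - 4)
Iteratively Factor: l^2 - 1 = (l + 1)*(l - 1)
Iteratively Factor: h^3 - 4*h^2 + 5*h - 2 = (h - 2)*(h^2 - 2*h + 1) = (h - 2)*(h - 1)*(h - 1)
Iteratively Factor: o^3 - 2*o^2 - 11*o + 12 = (o - 4)*(o^2 + 2*o - 3) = (o - 4)*(o - 1)*(o + 3)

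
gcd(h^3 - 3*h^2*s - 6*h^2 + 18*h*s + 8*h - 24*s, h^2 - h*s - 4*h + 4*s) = h - 4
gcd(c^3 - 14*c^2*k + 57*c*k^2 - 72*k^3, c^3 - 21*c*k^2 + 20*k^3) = 1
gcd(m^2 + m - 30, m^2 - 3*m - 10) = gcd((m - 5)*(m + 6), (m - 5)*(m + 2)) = m - 5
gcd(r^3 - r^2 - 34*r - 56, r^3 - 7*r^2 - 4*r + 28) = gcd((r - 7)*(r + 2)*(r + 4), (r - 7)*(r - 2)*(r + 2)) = r^2 - 5*r - 14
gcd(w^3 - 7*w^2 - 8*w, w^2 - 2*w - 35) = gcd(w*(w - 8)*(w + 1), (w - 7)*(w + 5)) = 1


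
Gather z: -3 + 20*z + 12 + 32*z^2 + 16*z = 32*z^2 + 36*z + 9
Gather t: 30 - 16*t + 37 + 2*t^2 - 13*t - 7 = 2*t^2 - 29*t + 60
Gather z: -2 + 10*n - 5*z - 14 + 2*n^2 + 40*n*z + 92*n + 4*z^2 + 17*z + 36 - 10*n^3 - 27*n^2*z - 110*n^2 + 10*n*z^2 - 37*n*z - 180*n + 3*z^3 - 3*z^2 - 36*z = -10*n^3 - 108*n^2 - 78*n + 3*z^3 + z^2*(10*n + 1) + z*(-27*n^2 + 3*n - 24) + 20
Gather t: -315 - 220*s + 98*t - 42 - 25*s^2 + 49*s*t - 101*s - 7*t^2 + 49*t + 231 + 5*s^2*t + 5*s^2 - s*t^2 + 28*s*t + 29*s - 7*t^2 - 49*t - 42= -20*s^2 - 292*s + t^2*(-s - 14) + t*(5*s^2 + 77*s + 98) - 168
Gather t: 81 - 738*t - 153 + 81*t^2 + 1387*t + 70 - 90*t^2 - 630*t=-9*t^2 + 19*t - 2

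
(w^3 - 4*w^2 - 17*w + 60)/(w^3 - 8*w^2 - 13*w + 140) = (w - 3)/(w - 7)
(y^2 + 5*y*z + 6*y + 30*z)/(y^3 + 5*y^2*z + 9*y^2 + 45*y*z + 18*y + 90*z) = 1/(y + 3)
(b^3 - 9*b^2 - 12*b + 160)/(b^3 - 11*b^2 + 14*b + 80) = (b + 4)/(b + 2)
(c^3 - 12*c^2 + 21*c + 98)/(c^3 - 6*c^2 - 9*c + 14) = (c - 7)/(c - 1)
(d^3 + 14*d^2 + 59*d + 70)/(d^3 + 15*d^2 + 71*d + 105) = (d + 2)/(d + 3)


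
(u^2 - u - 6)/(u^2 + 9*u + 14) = (u - 3)/(u + 7)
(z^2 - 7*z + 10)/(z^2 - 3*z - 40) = (-z^2 + 7*z - 10)/(-z^2 + 3*z + 40)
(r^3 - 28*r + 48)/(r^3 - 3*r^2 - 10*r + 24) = (r + 6)/(r + 3)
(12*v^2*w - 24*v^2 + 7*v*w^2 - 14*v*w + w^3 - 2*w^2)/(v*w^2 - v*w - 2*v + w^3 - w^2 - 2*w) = (12*v^2 + 7*v*w + w^2)/(v*w + v + w^2 + w)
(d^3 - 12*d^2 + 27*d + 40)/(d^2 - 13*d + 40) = d + 1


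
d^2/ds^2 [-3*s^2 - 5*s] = -6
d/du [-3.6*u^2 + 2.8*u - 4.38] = 2.8 - 7.2*u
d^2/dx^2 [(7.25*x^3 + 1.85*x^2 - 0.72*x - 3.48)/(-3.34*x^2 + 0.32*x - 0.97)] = (1.13686837721616e-13*x^5 + 1.4210854715202e-14*x^4 + 57.6018039999999*x^3 + 282.393108*x^2 - 77.24163*x - 24.870658)/(37.259704*x^6 - 10.709376*x^5 + 33.488844*x^4 - 6.253184*x^3 + 9.725802*x^2 - 0.903264*x + 0.912673)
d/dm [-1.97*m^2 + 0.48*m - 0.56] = 0.48 - 3.94*m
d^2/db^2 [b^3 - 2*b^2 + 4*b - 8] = 6*b - 4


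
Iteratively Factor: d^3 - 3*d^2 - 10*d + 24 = (d - 2)*(d^2 - d - 12) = (d - 4)*(d - 2)*(d + 3)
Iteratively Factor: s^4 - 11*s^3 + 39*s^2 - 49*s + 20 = (s - 5)*(s^3 - 6*s^2 + 9*s - 4) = (s - 5)*(s - 1)*(s^2 - 5*s + 4) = (s - 5)*(s - 4)*(s - 1)*(s - 1)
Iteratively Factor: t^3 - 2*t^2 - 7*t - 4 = (t - 4)*(t^2 + 2*t + 1) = (t - 4)*(t + 1)*(t + 1)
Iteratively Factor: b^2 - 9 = (b + 3)*(b - 3)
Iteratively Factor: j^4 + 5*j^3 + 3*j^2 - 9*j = (j + 3)*(j^3 + 2*j^2 - 3*j) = (j - 1)*(j + 3)*(j^2 + 3*j) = (j - 1)*(j + 3)^2*(j)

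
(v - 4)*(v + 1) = v^2 - 3*v - 4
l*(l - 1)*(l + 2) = l^3 + l^2 - 2*l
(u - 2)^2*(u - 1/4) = u^3 - 17*u^2/4 + 5*u - 1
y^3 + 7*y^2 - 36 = (y - 2)*(y + 3)*(y + 6)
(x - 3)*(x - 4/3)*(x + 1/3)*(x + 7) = x^4 + 3*x^3 - 229*x^2/9 + 173*x/9 + 28/3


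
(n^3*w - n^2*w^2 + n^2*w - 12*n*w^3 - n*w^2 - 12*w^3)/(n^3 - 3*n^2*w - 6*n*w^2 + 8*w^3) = w*(-n^2 - 3*n*w - n - 3*w)/(-n^2 - n*w + 2*w^2)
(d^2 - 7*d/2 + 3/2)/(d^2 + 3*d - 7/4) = 2*(d - 3)/(2*d + 7)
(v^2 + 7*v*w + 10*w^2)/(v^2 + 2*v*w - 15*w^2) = (v + 2*w)/(v - 3*w)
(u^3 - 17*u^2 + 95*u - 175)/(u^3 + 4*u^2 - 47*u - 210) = (u^2 - 10*u + 25)/(u^2 + 11*u + 30)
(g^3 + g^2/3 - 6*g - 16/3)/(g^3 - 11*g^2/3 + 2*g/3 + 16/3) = (g + 2)/(g - 2)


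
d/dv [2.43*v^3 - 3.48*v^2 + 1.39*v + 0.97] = 7.29*v^2 - 6.96*v + 1.39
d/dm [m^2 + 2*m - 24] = 2*m + 2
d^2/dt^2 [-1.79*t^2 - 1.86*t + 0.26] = -3.58000000000000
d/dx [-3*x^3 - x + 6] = -9*x^2 - 1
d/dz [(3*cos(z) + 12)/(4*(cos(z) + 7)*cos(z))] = 3*(sin(z) + 28*sin(z)/cos(z)^2 + 8*tan(z))/(4*(cos(z) + 7)^2)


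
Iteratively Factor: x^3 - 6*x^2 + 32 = (x - 4)*(x^2 - 2*x - 8) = (x - 4)^2*(x + 2)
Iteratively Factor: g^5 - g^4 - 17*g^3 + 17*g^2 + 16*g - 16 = (g - 1)*(g^4 - 17*g^2 + 16) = (g - 4)*(g - 1)*(g^3 + 4*g^2 - g - 4) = (g - 4)*(g - 1)*(g + 4)*(g^2 - 1) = (g - 4)*(g - 1)^2*(g + 4)*(g + 1)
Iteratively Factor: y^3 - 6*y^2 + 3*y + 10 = (y - 5)*(y^2 - y - 2) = (y - 5)*(y - 2)*(y + 1)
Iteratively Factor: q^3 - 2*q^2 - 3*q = (q + 1)*(q^2 - 3*q) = (q - 3)*(q + 1)*(q)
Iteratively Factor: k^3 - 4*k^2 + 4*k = (k - 2)*(k^2 - 2*k) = k*(k - 2)*(k - 2)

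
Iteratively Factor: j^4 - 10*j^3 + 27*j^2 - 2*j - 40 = (j - 4)*(j^3 - 6*j^2 + 3*j + 10) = (j - 4)*(j - 2)*(j^2 - 4*j - 5) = (j - 4)*(j - 2)*(j + 1)*(j - 5)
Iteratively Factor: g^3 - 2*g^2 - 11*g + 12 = (g - 1)*(g^2 - g - 12) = (g - 1)*(g + 3)*(g - 4)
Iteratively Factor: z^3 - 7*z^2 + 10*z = (z - 2)*(z^2 - 5*z) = (z - 5)*(z - 2)*(z)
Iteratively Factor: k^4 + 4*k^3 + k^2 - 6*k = (k)*(k^3 + 4*k^2 + k - 6) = k*(k + 3)*(k^2 + k - 2) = k*(k - 1)*(k + 3)*(k + 2)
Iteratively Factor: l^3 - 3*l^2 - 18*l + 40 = (l + 4)*(l^2 - 7*l + 10) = (l - 5)*(l + 4)*(l - 2)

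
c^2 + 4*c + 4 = (c + 2)^2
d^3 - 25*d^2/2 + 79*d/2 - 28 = (d - 8)*(d - 7/2)*(d - 1)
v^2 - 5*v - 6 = (v - 6)*(v + 1)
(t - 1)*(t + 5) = t^2 + 4*t - 5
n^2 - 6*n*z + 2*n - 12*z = (n + 2)*(n - 6*z)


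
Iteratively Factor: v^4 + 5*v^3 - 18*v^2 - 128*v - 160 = (v + 4)*(v^3 + v^2 - 22*v - 40) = (v - 5)*(v + 4)*(v^2 + 6*v + 8) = (v - 5)*(v + 4)^2*(v + 2)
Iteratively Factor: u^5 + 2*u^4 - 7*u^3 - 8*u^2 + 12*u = (u)*(u^4 + 2*u^3 - 7*u^2 - 8*u + 12) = u*(u + 3)*(u^3 - u^2 - 4*u + 4) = u*(u + 2)*(u + 3)*(u^2 - 3*u + 2) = u*(u - 2)*(u + 2)*(u + 3)*(u - 1)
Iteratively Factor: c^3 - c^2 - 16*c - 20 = (c + 2)*(c^2 - 3*c - 10) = (c + 2)^2*(c - 5)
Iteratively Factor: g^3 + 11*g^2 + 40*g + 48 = (g + 4)*(g^2 + 7*g + 12) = (g + 4)^2*(g + 3)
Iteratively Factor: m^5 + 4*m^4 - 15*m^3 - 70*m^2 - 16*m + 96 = (m - 1)*(m^4 + 5*m^3 - 10*m^2 - 80*m - 96) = (m - 1)*(m + 2)*(m^3 + 3*m^2 - 16*m - 48) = (m - 1)*(m + 2)*(m + 4)*(m^2 - m - 12) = (m - 4)*(m - 1)*(m + 2)*(m + 4)*(m + 3)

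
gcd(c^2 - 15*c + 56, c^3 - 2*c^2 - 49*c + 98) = c - 7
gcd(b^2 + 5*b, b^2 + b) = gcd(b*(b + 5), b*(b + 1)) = b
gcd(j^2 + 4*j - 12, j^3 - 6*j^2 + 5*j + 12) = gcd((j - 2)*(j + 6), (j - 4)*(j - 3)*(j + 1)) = 1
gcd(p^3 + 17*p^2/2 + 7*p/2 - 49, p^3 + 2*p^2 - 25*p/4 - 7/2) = p^2 + 3*p/2 - 7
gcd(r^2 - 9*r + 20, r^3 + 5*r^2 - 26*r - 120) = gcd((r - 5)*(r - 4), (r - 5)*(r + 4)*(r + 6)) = r - 5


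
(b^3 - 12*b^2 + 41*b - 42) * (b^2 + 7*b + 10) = b^5 - 5*b^4 - 33*b^3 + 125*b^2 + 116*b - 420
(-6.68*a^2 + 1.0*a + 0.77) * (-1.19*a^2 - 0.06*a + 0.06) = 7.9492*a^4 - 0.7892*a^3 - 1.3771*a^2 + 0.0138*a + 0.0462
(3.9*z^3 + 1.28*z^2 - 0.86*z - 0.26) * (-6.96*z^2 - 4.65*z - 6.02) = -27.144*z^5 - 27.0438*z^4 - 23.4444*z^3 - 1.897*z^2 + 6.3862*z + 1.5652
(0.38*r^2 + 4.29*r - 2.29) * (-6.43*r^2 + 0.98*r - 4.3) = -2.4434*r^4 - 27.2123*r^3 + 17.2949*r^2 - 20.6912*r + 9.847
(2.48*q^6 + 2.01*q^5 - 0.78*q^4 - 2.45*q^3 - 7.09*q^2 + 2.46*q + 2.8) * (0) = 0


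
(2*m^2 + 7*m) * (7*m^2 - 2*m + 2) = 14*m^4 + 45*m^3 - 10*m^2 + 14*m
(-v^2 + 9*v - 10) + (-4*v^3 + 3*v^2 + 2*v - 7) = -4*v^3 + 2*v^2 + 11*v - 17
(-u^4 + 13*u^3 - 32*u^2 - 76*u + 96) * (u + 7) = -u^5 + 6*u^4 + 59*u^3 - 300*u^2 - 436*u + 672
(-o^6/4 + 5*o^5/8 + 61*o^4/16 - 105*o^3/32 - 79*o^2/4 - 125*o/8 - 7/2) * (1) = -o^6/4 + 5*o^5/8 + 61*o^4/16 - 105*o^3/32 - 79*o^2/4 - 125*o/8 - 7/2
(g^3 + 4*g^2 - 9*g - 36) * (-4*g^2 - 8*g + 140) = -4*g^5 - 24*g^4 + 144*g^3 + 776*g^2 - 972*g - 5040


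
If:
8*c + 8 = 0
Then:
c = -1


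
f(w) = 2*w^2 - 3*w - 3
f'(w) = 4*w - 3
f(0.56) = -4.05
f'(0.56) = -0.76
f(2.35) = 1.00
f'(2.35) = 6.40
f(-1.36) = 4.78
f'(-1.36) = -8.44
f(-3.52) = 32.34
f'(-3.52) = -17.08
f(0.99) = -4.01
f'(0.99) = 0.96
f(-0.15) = -2.50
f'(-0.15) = -3.60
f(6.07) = 52.48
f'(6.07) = 21.28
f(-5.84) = 82.73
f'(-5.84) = -26.36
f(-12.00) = 321.00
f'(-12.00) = -51.00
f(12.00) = 249.00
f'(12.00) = 45.00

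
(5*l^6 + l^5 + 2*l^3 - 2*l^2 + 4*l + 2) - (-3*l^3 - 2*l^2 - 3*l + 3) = 5*l^6 + l^5 + 5*l^3 + 7*l - 1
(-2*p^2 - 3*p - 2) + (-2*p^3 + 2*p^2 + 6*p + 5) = -2*p^3 + 3*p + 3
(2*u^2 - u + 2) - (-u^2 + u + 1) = 3*u^2 - 2*u + 1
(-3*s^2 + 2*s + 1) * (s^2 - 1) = -3*s^4 + 2*s^3 + 4*s^2 - 2*s - 1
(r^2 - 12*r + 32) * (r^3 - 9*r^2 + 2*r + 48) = r^5 - 21*r^4 + 142*r^3 - 264*r^2 - 512*r + 1536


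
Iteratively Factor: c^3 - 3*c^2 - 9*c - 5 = (c + 1)*(c^2 - 4*c - 5) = (c - 5)*(c + 1)*(c + 1)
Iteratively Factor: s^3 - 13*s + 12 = (s - 1)*(s^2 + s - 12) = (s - 1)*(s + 4)*(s - 3)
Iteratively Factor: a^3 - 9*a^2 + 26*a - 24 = (a - 2)*(a^2 - 7*a + 12) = (a - 4)*(a - 2)*(a - 3)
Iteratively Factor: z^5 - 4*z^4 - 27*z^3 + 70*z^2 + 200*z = (z + 2)*(z^4 - 6*z^3 - 15*z^2 + 100*z) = (z + 2)*(z + 4)*(z^3 - 10*z^2 + 25*z) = z*(z + 2)*(z + 4)*(z^2 - 10*z + 25) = z*(z - 5)*(z + 2)*(z + 4)*(z - 5)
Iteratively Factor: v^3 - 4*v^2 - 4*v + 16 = (v - 2)*(v^2 - 2*v - 8) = (v - 4)*(v - 2)*(v + 2)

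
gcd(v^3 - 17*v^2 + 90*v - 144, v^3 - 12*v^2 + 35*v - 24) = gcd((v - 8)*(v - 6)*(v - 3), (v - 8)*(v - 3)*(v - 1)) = v^2 - 11*v + 24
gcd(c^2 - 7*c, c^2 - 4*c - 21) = c - 7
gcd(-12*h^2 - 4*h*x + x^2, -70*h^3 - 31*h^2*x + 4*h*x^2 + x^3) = 2*h + x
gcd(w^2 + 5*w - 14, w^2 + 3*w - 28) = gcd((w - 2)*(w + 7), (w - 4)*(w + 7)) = w + 7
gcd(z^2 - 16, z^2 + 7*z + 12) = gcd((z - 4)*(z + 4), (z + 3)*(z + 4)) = z + 4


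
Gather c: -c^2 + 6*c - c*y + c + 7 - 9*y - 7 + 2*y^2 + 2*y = -c^2 + c*(7 - y) + 2*y^2 - 7*y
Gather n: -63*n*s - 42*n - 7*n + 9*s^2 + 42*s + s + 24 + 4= n*(-63*s - 49) + 9*s^2 + 43*s + 28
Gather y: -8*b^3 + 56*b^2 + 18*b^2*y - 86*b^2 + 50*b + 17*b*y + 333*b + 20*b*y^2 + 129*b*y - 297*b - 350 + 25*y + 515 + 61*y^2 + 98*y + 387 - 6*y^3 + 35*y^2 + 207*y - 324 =-8*b^3 - 30*b^2 + 86*b - 6*y^3 + y^2*(20*b + 96) + y*(18*b^2 + 146*b + 330) + 228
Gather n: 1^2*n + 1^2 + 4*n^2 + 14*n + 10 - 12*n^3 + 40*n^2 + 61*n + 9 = -12*n^3 + 44*n^2 + 76*n + 20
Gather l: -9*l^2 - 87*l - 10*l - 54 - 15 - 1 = -9*l^2 - 97*l - 70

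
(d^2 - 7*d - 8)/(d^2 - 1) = (d - 8)/(d - 1)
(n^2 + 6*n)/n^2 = (n + 6)/n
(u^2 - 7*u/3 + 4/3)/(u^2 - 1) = (u - 4/3)/(u + 1)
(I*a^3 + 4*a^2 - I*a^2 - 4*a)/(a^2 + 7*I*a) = (I*a^2 + a*(4 - I) - 4)/(a + 7*I)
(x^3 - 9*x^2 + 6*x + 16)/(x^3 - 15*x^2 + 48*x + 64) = (x - 2)/(x - 8)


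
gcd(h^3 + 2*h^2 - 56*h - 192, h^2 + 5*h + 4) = h + 4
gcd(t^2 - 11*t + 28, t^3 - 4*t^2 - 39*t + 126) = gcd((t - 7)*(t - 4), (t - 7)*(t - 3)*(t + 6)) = t - 7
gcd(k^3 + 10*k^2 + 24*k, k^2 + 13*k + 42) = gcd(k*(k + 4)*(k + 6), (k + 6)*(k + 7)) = k + 6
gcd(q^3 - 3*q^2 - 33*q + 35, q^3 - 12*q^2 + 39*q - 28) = q^2 - 8*q + 7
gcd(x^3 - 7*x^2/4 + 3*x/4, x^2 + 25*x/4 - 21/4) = x - 3/4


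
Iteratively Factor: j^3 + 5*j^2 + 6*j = (j + 3)*(j^2 + 2*j) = j*(j + 3)*(j + 2)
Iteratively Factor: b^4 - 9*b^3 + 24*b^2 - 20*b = (b - 2)*(b^3 - 7*b^2 + 10*b) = (b - 5)*(b - 2)*(b^2 - 2*b) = b*(b - 5)*(b - 2)*(b - 2)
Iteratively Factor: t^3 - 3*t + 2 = (t + 2)*(t^2 - 2*t + 1) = (t - 1)*(t + 2)*(t - 1)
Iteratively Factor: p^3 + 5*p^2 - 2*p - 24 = (p + 3)*(p^2 + 2*p - 8) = (p - 2)*(p + 3)*(p + 4)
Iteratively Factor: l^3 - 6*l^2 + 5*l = (l - 1)*(l^2 - 5*l) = l*(l - 1)*(l - 5)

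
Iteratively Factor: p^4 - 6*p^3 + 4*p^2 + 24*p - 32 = (p + 2)*(p^3 - 8*p^2 + 20*p - 16) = (p - 2)*(p + 2)*(p^2 - 6*p + 8) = (p - 4)*(p - 2)*(p + 2)*(p - 2)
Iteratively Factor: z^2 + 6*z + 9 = (z + 3)*(z + 3)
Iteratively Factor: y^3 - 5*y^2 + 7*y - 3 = (y - 1)*(y^2 - 4*y + 3) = (y - 3)*(y - 1)*(y - 1)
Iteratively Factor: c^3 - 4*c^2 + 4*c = (c - 2)*(c^2 - 2*c) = c*(c - 2)*(c - 2)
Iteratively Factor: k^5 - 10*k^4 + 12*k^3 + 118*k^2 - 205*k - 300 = (k + 1)*(k^4 - 11*k^3 + 23*k^2 + 95*k - 300) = (k - 5)*(k + 1)*(k^3 - 6*k^2 - 7*k + 60) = (k - 5)*(k - 4)*(k + 1)*(k^2 - 2*k - 15) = (k - 5)^2*(k - 4)*(k + 1)*(k + 3)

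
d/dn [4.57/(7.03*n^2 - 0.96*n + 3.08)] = (4.3872 - 64.2542*n)/(7.03*n^2 - 0.96*n + 3.08)^2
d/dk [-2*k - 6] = -2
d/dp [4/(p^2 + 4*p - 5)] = 8*(-p - 2)/(p^2 + 4*p - 5)^2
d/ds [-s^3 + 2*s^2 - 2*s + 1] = -3*s^2 + 4*s - 2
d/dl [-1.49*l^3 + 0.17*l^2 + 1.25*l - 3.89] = -4.47*l^2 + 0.34*l + 1.25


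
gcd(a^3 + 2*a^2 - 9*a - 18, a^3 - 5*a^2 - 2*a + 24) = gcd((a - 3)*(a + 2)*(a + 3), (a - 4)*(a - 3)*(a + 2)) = a^2 - a - 6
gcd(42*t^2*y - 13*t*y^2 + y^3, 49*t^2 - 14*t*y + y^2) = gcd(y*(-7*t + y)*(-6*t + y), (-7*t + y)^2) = -7*t + y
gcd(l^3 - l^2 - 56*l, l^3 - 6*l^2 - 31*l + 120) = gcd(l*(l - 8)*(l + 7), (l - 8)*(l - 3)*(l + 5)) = l - 8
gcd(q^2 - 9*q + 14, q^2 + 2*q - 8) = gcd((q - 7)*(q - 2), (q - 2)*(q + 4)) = q - 2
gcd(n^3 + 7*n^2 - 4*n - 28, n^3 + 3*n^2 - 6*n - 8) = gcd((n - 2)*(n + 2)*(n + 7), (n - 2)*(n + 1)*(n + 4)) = n - 2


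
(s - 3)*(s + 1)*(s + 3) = s^3 + s^2 - 9*s - 9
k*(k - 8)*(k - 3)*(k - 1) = k^4 - 12*k^3 + 35*k^2 - 24*k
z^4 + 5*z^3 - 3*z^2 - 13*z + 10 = (z - 1)^2*(z + 2)*(z + 5)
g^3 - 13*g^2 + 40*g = g*(g - 8)*(g - 5)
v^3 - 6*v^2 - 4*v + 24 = (v - 6)*(v - 2)*(v + 2)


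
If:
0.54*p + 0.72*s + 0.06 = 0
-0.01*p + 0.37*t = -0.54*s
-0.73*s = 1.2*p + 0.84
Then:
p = -1.19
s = 0.81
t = -1.22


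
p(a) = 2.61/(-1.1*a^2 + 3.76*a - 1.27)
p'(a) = 2.61*(2.2*a - 3.76)/(-1.1*a^2 + 3.76*a - 1.27)^2 = (5.742*a - 9.8136)/(1.1*a^2 - 3.76*a + 1.27)^2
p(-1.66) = -0.25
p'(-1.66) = -0.17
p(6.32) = -0.12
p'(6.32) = 0.06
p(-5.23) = -0.05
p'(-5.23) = -0.02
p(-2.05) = -0.19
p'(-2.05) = -0.12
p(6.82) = -0.10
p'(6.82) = 0.04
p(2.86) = 5.37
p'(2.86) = 27.97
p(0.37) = -88.81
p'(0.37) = -8901.72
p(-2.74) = -0.13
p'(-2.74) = -0.06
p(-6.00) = -0.04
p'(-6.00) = -0.01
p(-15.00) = -0.01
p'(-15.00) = -0.00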